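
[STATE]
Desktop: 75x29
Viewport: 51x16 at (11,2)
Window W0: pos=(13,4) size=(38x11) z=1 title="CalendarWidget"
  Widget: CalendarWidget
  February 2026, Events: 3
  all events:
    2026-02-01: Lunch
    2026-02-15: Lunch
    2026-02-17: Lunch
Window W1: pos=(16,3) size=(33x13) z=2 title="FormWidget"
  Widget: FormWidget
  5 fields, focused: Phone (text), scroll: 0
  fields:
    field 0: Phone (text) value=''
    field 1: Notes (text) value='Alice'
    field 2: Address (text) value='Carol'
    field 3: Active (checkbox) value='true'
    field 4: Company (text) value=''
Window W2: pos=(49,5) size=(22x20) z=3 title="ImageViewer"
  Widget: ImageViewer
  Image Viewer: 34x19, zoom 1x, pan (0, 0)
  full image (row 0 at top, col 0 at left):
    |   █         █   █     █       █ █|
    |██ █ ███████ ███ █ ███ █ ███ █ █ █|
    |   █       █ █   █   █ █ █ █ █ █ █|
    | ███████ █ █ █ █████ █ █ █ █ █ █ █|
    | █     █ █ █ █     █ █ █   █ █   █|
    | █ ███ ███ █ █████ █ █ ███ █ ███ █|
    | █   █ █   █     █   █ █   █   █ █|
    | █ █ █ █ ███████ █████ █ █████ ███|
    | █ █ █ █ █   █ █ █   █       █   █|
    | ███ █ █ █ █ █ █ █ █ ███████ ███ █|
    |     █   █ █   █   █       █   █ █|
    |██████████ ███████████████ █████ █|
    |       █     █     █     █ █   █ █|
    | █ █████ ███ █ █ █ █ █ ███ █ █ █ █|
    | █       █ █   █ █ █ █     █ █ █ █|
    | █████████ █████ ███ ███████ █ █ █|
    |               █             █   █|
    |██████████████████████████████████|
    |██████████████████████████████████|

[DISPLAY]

                                                   
     ┏━━━━━━━━━━━━━━━━━━━━━━━━━━━━━━━┓             
  ┏━━┃ FormWidget                    ┃━┓           
  ┃ C┠───────────────────────────────┨┏━━━━━━━━━━━━
  ┠──┃> Phone:      [               ]┃┃ ImageViewer
  ┃  ┃  Notes:      [Alice          ]┃┠────────────
  ┃Mo┃  Address:    [Carol          ]┃┃   █        
  ┃  ┃  Active:     [x]              ┃┃██ █ ███████
  ┃ 2┃  Company:    [               ]┃┃   █       █
  ┃ 9┃                               ┃┃ ███████ █ █
  ┃16┃                               ┃┃ █     █ █ █
  ┃23┃                               ┃┃ █ ███ ███ █
  ┗━━┃                               ┃┃ █   █ █   █
     ┗━━━━━━━━━━━━━━━━━━━━━━━━━━━━━━━┛┃ █ █ █ █ ███
                                      ┃ █ █ █ █ █  
                                      ┃ ███ █ █ █ █


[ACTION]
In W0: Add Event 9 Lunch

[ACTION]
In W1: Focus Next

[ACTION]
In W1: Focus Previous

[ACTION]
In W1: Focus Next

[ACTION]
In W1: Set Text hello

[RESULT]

                                                   
     ┏━━━━━━━━━━━━━━━━━━━━━━━━━━━━━━━┓             
  ┏━━┃ FormWidget                    ┃━┓           
  ┃ C┠───────────────────────────────┨┏━━━━━━━━━━━━
  ┠──┃  Phone:      [               ]┃┃ ImageViewer
  ┃  ┃> Notes:      [hello          ]┃┠────────────
  ┃Mo┃  Address:    [Carol          ]┃┃   █        
  ┃  ┃  Active:     [x]              ┃┃██ █ ███████
  ┃ 2┃  Company:    [               ]┃┃   █       █
  ┃ 9┃                               ┃┃ ███████ █ █
  ┃16┃                               ┃┃ █     █ █ █
  ┃23┃                               ┃┃ █ ███ ███ █
  ┗━━┃                               ┃┃ █   █ █   █
     ┗━━━━━━━━━━━━━━━━━━━━━━━━━━━━━━━┛┃ █ █ █ █ ███
                                      ┃ █ █ █ █ █  
                                      ┃ ███ █ █ █ █


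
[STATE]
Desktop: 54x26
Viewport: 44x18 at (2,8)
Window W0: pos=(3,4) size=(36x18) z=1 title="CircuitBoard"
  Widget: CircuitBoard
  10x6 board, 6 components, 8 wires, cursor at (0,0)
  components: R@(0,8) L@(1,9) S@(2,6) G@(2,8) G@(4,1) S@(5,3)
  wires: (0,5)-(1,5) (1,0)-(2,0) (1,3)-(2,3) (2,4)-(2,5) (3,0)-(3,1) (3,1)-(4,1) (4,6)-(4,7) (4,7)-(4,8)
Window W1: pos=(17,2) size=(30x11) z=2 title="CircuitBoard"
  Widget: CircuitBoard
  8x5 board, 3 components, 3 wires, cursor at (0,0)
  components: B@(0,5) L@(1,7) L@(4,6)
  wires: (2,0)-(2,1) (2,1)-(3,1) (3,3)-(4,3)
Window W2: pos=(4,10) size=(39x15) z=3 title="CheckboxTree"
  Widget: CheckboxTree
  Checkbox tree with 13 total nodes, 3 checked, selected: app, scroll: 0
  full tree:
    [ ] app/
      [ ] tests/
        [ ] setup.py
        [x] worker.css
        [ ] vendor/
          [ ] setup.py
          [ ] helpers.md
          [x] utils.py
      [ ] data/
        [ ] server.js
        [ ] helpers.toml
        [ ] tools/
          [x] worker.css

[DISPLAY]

 ┃0  [.]       ┃1                           
 ┃             ┃                            
 ┃┏━━━━━━━━━━━━━━━━━━━━━━━━━━━━━━━━━━━━━┓   
 ┃┃ CheckboxTree                        ┃   
 ┃┠─────────────────────────────────────┨━━━
 ┃┃>[-] app/                            ┃   
 ┃┃   [-] tests/                        ┃   
 ┃┃     [ ] setup.py                    ┃   
 ┃┃     [x] worker.css                  ┃   
 ┃┃     [-] vendor/                     ┃   
 ┃┃       [ ] setup.py                  ┃   
 ┃┃       [ ] helpers.md                ┃   
 ┃┃       [x] utils.py                  ┃   
 ┗┃   [-] data/                         ┃   
  ┃     [ ] server.js                   ┃   
  ┃     [ ] helpers.toml                ┃   
  ┗━━━━━━━━━━━━━━━━━━━━━━━━━━━━━━━━━━━━━┛   
                                            


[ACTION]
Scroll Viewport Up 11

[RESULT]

                                            
                                            
               ┏━━━━━━━━━━━━━━━━━━━━━━━━━━━━
               ┃ CircuitBoard               
 ┏━━━━━━━━━━━━━┠────────────────────────────
 ┃ CircuitBoard┃   0 1 2 3 4 5 6 7          
 ┠─────────────┃0  [.]                  B   
 ┃   0 1 2 3 4 ┃                            
 ┃0  [.]       ┃1                           
 ┃             ┃                            
 ┃┏━━━━━━━━━━━━━━━━━━━━━━━━━━━━━━━━━━━━━┓   
 ┃┃ CheckboxTree                        ┃   
 ┃┠─────────────────────────────────────┨━━━
 ┃┃>[-] app/                            ┃   
 ┃┃   [-] tests/                        ┃   
 ┃┃     [ ] setup.py                    ┃   
 ┃┃     [x] worker.css                  ┃   
 ┃┃     [-] vendor/                     ┃   


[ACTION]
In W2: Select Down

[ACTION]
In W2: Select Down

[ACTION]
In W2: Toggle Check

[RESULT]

                                            
                                            
               ┏━━━━━━━━━━━━━━━━━━━━━━━━━━━━
               ┃ CircuitBoard               
 ┏━━━━━━━━━━━━━┠────────────────────────────
 ┃ CircuitBoard┃   0 1 2 3 4 5 6 7          
 ┠─────────────┃0  [.]                  B   
 ┃   0 1 2 3 4 ┃                            
 ┃0  [.]       ┃1                           
 ┃             ┃                            
 ┃┏━━━━━━━━━━━━━━━━━━━━━━━━━━━━━━━━━━━━━┓   
 ┃┃ CheckboxTree                        ┃   
 ┃┠─────────────────────────────────────┨━━━
 ┃┃ [-] app/                            ┃   
 ┃┃   [-] tests/                        ┃   
 ┃┃>    [x] setup.py                    ┃   
 ┃┃     [x] worker.css                  ┃   
 ┃┃     [-] vendor/                     ┃   


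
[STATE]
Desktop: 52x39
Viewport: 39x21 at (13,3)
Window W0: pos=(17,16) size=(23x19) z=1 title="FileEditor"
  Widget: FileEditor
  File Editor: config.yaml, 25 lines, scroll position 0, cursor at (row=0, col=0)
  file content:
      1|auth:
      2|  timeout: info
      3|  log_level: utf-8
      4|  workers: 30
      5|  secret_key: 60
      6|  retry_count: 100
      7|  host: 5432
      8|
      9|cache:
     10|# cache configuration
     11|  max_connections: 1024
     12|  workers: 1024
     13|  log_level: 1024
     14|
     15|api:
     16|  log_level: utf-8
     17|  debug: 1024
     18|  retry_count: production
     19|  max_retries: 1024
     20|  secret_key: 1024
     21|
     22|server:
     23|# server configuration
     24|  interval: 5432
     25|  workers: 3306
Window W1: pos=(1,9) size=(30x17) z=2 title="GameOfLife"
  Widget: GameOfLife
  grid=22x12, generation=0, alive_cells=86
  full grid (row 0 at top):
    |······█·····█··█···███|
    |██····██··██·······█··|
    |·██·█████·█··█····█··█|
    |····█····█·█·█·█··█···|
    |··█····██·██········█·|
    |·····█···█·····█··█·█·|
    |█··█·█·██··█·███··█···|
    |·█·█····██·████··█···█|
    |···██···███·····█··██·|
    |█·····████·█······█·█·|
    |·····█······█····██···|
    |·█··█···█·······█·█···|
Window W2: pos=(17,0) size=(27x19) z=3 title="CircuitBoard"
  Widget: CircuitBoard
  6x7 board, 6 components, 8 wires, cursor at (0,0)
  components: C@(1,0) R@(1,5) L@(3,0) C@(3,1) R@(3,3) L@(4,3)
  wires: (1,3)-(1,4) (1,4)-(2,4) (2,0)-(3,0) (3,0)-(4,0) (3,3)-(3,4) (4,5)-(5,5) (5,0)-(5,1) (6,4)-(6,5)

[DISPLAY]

    ┃   0 1 2 3 4 5           ┃        
    ┃0  [.]                   ┃        
    ┃                         ┃        
    ┃1   C           · ─ ·   R┃        
    ┃                    │    ┃        
    ┃2   ·               ·    ┃        
━━━━┃    │                    ┃        
    ┃3   L   C       R ─ ·    ┃        
────┃    │                    ┃        
    ┃4   ·           L       ·┃        
·█··┃                        │┃        
█···┃5   · ─ ·               ·┃        
··█·┃                         ┃        
█·█·┃6                   · ─ ·┃        
█···┃Cursor: (0,0)            ┃        
····┗━━━━━━━━━━━━━━━━━━━━━━━━━┛        
█·███··█···      ┃       ▲┃            
████··█···█      ┃fo     █┃            
·····█··██·      ┃utf-8  ░┃            
█······█·█·      ┃       ░┃            
·█····██···      ┃ 60    ░┃            


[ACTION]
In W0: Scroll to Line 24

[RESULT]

    ┃   0 1 2 3 4 5           ┃        
    ┃0  [.]                   ┃        
    ┃                         ┃        
    ┃1   C           · ─ ·   R┃        
    ┃                    │    ┃        
    ┃2   ·               ·    ┃        
━━━━┃    │                    ┃        
    ┃3   L   C       R ─ ·    ┃        
────┃    │                    ┃        
    ┃4   ·           L       ·┃        
·█··┃                        │┃        
█···┃5   · ─ ·               ·┃        
··█·┃                         ┃        
█·█·┃6                   · ─ ·┃        
█···┃Cursor: (0,0)            ┃        
····┗━━━━━━━━━━━━━━━━━━━━━━━━━┛        
█·███··█···      ┃ions: 1▲┃            
████··█···█      ┃24     ░┃            
·····█··██·      ┃1024   ░┃            
█······█·█·      ┃       ░┃            
·█····██···      ┃       ░┃            


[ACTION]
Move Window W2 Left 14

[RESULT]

3 4 5           ┃                      
                ┃                      
                ┃                      
       · ─ ·   R┃                      
           │    ┃                      
           ·    ┃                      
                ┃┓                     
       R ─ ·    ┃┃                     
                ┃┨                     
       L       ·┃┃                     
               │┃┃                     
               ·┃┃                     
                ┃┃                     
           · ─ ·┃┃━━━━━━━━┓            
0,0)            ┃┃        ┃            
━━━━━━━━━━━━━━━━┛┃────────┨            
█·███··█···      ┃ions: 1▲┃            
████··█···█      ┃24     ░┃            
·····█··██·      ┃1024   ░┃            
█······█·█·      ┃       ░┃            
·█····██···      ┃       ░┃            


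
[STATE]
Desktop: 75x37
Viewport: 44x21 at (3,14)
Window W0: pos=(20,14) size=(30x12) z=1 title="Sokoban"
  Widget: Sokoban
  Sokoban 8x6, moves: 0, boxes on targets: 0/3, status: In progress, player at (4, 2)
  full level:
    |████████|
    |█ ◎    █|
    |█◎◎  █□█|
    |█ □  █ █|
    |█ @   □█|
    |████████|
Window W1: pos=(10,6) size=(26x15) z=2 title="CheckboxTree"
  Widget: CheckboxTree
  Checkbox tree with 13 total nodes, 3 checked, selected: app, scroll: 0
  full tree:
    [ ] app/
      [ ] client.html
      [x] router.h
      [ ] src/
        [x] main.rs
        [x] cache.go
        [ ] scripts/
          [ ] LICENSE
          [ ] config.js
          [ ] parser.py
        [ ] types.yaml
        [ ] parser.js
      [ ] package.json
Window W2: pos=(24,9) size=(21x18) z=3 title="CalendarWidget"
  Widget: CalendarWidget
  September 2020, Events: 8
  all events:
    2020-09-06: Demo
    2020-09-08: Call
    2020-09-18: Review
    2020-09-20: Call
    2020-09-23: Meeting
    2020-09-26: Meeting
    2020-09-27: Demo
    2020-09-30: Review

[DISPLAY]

       ┃     [x] cach┃    1  2  3  4  5  ┃━━
       ┃     [ ] scri┃ 7  8*  9 10 11 12 ┃  
       ┃       [ ] LI┃14 15 16 17 18* 19 ┃──
       ┃       [ ] co┃21 22 23* 24 25 26*┃  
       ┃       [ ] pa┃28 29 30*          ┃  
       ┃     [ ] type┃                   ┃  
       ┗━━━━━━━━━━━━━┃                   ┃  
                 ┃█ @┃                   ┃  
                 ┃███┃                   ┃  
                 ┃Mov┃                   ┃  
                 ┃   ┃                   ┃  
                 ┗━━━┃                   ┃━━
                     ┗━━━━━━━━━━━━━━━━━━━┛  
                                            
                                            
                                            
                                            
                                            
                                            
                                            
                                            


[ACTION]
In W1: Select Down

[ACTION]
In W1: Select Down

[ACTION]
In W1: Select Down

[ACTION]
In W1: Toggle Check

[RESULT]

       ┃     [x] cach┃    1  2  3  4  5  ┃━━
       ┃     [x] scri┃ 7  8*  9 10 11 12 ┃  
       ┃       [x] LI┃14 15 16 17 18* 19 ┃──
       ┃       [x] co┃21 22 23* 24 25 26*┃  
       ┃       [x] pa┃28 29 30*          ┃  
       ┃     [x] type┃                   ┃  
       ┗━━━━━━━━━━━━━┃                   ┃  
                 ┃█ @┃                   ┃  
                 ┃███┃                   ┃  
                 ┃Mov┃                   ┃  
                 ┃   ┃                   ┃  
                 ┗━━━┃                   ┃━━
                     ┗━━━━━━━━━━━━━━━━━━━┛  
                                            
                                            
                                            
                                            
                                            
                                            
                                            
                                            


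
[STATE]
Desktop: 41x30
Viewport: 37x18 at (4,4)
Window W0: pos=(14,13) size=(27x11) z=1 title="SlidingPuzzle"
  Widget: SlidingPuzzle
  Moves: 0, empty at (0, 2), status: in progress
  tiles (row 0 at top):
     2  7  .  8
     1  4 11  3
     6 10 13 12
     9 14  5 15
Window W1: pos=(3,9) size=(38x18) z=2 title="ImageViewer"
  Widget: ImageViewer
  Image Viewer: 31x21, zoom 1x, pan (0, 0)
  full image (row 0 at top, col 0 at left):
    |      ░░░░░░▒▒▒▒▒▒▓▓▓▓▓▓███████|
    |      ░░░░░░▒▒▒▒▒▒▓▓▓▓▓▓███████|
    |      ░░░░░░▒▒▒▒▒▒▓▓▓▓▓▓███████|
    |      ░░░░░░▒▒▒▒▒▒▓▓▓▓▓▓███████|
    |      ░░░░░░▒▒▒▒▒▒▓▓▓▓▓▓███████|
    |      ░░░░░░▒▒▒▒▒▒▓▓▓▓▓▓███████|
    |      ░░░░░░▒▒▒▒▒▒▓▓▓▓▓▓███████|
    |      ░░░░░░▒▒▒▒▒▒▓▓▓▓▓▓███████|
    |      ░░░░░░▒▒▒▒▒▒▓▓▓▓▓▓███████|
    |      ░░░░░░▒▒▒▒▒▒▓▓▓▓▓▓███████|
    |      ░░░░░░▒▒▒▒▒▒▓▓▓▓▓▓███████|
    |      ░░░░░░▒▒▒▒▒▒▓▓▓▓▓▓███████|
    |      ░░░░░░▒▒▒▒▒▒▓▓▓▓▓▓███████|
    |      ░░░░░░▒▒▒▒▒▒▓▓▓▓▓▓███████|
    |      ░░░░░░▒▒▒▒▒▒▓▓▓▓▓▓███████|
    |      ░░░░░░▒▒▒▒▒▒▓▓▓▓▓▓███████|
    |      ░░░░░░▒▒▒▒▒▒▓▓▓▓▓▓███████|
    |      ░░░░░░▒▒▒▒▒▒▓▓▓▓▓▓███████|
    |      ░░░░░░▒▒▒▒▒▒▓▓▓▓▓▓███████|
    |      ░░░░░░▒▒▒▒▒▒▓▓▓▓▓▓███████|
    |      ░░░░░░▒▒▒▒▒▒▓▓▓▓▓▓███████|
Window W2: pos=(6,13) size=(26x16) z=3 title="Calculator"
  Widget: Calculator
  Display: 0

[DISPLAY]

                                     
                                     
                                     
                                     
                                     
━━━━━━━━━━━━━━━━━━━━━━━━━━━━━━━━━━━━┓
 ImageViewer                        ┃
────────────────────────────────────┨
      ░░░░░░▒▒▒▒▒▒▓▓▓▓▓▓███████     ┃
  ┏━━━━━━━━━━━━━━━━━━━━━━━━┓███     ┃
  ┃ Calculator             ┃███     ┃
  ┠────────────────────────┨███     ┃
  ┃                       0┃███     ┃
  ┃┌───┬───┬───┬───┐       ┃███     ┃
  ┃│ 7 │ 8 │ 9 │ ÷ │       ┃███     ┃
  ┃├───┼───┼───┼───┤       ┃███     ┃
  ┃│ 4 │ 5 │ 6 │ × │       ┃███     ┃
  ┃├───┼───┼───┼───┤       ┃███     ┃


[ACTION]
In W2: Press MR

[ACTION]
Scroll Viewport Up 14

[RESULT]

                                     
                                     
                                     
                                     
                                     
                                     
                                     
                                     
                                     
━━━━━━━━━━━━━━━━━━━━━━━━━━━━━━━━━━━━┓
 ImageViewer                        ┃
────────────────────────────────────┨
      ░░░░░░▒▒▒▒▒▒▓▓▓▓▓▓███████     ┃
  ┏━━━━━━━━━━━━━━━━━━━━━━━━┓███     ┃
  ┃ Calculator             ┃███     ┃
  ┠────────────────────────┨███     ┃
  ┃                       0┃███     ┃
  ┃┌───┬───┬───┬───┐       ┃███     ┃


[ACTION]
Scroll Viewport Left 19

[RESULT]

                                     
                                     
                                     
                                     
                                     
                                     
                                     
                                     
                                     
   ┏━━━━━━━━━━━━━━━━━━━━━━━━━━━━━━━━━
   ┃ ImageViewer                     
   ┠─────────────────────────────────
   ┃      ░░░░░░▒▒▒▒▒▒▓▓▓▓▓▓███████  
   ┃  ┏━━━━━━━━━━━━━━━━━━━━━━━━┓███  
   ┃  ┃ Calculator             ┃███  
   ┃  ┠────────────────────────┨███  
   ┃  ┃                       0┃███  
   ┃  ┃┌───┬───┬───┬───┐       ┃███  


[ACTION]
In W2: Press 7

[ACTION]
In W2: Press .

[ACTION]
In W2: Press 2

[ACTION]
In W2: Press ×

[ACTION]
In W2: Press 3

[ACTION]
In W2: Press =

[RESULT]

                                     
                                     
                                     
                                     
                                     
                                     
                                     
                                     
                                     
   ┏━━━━━━━━━━━━━━━━━━━━━━━━━━━━━━━━━
   ┃ ImageViewer                     
   ┠─────────────────────────────────
   ┃      ░░░░░░▒▒▒▒▒▒▓▓▓▓▓▓███████  
   ┃  ┏━━━━━━━━━━━━━━━━━━━━━━━━┓███  
   ┃  ┃ Calculator             ┃███  
   ┃  ┠────────────────────────┨███  
   ┃  ┃                    21.6┃███  
   ┃  ┃┌───┬───┬───┬───┐       ┃███  


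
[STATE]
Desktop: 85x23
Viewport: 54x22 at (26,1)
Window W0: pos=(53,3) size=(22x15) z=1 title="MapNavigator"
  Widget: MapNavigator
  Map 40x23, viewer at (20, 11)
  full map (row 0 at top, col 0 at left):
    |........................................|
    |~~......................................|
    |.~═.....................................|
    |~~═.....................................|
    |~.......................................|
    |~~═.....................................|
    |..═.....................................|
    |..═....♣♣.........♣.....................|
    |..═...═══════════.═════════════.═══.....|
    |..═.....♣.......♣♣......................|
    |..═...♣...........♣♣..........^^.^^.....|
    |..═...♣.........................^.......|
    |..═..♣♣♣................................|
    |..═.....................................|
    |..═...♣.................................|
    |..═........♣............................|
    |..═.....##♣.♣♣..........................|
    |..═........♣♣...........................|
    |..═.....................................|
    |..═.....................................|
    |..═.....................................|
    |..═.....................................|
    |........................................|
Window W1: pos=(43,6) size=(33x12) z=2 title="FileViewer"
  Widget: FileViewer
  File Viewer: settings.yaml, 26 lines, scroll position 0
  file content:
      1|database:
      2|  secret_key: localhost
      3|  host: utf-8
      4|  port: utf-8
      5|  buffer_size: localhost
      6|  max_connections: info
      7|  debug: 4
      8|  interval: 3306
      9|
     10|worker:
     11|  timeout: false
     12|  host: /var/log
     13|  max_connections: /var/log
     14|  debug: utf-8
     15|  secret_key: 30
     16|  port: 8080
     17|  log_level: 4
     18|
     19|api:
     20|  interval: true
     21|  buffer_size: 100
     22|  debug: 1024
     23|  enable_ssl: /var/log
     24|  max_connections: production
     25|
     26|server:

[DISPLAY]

                                                      
                                                      
                           ┏━━━━━━━━━━━━━━━━━━━━┓     
                           ┃ MapNavigator       ┃     
                           ┠────────────────────┨     
                 ┏━━━━━━━━━━━━━━━━━━━━━━━━━━━━━━━┓    
                 ┃ FileViewer                    ┃    
                 ┠───────────────────────────────┨    
                 ┃database:                     ▲┃    
                 ┃  secret_key: localhost       █┃    
                 ┃  host: utf-8                 ░┃    
                 ┃  port: utf-8                 ░┃    
                 ┃  buffer_size: localhost      ░┃    
                 ┃  max_connections: info       ░┃    
                 ┃  debug: 4                    ░┃    
                 ┃  interval: 3306              ▼┃    
                 ┗━━━━━━━━━━━━━━━━━━━━━━━━━━━━━━━┛    
                                                      
                                                      
                                                      
                                                      
                                                      


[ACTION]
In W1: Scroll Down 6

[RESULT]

                                                      
                                                      
                           ┏━━━━━━━━━━━━━━━━━━━━┓     
                           ┃ MapNavigator       ┃     
                           ┠────────────────────┨     
                 ┏━━━━━━━━━━━━━━━━━━━━━━━━━━━━━━━┓    
                 ┃ FileViewer                    ┃    
                 ┠───────────────────────────────┨    
                 ┃  debug: 4                    ▲┃    
                 ┃  interval: 3306              ░┃    
                 ┃                              ░┃    
                 ┃worker:                       █┃    
                 ┃  timeout: false              ░┃    
                 ┃  host: /var/log              ░┃    
                 ┃  max_connections: /var/log   ░┃    
                 ┃  debug: utf-8                ▼┃    
                 ┗━━━━━━━━━━━━━━━━━━━━━━━━━━━━━━━┛    
                                                      
                                                      
                                                      
                                                      
                                                      


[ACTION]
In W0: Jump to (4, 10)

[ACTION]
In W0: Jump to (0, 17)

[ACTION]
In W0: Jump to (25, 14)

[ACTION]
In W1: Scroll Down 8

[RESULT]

                                                      
                                                      
                           ┏━━━━━━━━━━━━━━━━━━━━┓     
                           ┃ MapNavigator       ┃     
                           ┠────────────────────┨     
                 ┏━━━━━━━━━━━━━━━━━━━━━━━━━━━━━━━┓    
                 ┃ FileViewer                    ┃    
                 ┠───────────────────────────────┨    
                 ┃  secret_key: 30              ▲┃    
                 ┃  port: 8080                  ░┃    
                 ┃  log_level: 4                ░┃    
                 ┃                              ░┃    
                 ┃api:                          ░┃    
                 ┃  interval: true              █┃    
                 ┃  buffer_size: 100            ░┃    
                 ┃  debug: 1024                 ▼┃    
                 ┗━━━━━━━━━━━━━━━━━━━━━━━━━━━━━━━┛    
                                                      
                                                      
                                                      
                                                      
                                                      


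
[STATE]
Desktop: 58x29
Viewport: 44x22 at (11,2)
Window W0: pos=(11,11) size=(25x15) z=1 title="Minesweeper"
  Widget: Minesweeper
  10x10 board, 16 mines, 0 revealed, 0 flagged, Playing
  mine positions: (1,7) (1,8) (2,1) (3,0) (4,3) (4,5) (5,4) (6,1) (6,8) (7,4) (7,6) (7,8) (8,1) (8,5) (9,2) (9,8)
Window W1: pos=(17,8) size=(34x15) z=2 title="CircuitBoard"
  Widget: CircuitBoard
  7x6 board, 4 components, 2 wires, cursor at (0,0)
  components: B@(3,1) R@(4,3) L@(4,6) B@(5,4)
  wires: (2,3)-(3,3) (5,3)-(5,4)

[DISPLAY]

                                            
                                            
                                            
                                            
                                            
                                            
      ┏━━━━━━━━━━━━━━━━━━━━━━━━━━━━━━━━┓    
      ┃ CircuitBoard                   ┃    
      ┠────────────────────────────────┨    
┏━━━━━┃   0 1 2 3 4 5 6                ┃    
┃ Mine┃0  [.]                          ┃    
┠─────┃                                ┃    
┃■■■■■┃1                               ┃    
┃■■■■■┃                                ┃    
┃■■■■■┃2               ·               ┃    
┃■■■■■┃                │               ┃    
┃■■■■■┃3       B       ·               ┃    
┃■■■■■┃                                ┃    
┃■■■■■┃4               R           L   ┃    
┃■■■■■┃                                ┃    
┃■■■■■┗━━━━━━━━━━━━━━━━━━━━━━━━━━━━━━━━┛    
┃■■■■■■■■■■             ┃                   


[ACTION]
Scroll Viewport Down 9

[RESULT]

                                            
      ┏━━━━━━━━━━━━━━━━━━━━━━━━━━━━━━━━┓    
      ┃ CircuitBoard                   ┃    
      ┠────────────────────────────────┨    
┏━━━━━┃   0 1 2 3 4 5 6                ┃    
┃ Mine┃0  [.]                          ┃    
┠─────┃                                ┃    
┃■■■■■┃1                               ┃    
┃■■■■■┃                                ┃    
┃■■■■■┃2               ·               ┃    
┃■■■■■┃                │               ┃    
┃■■■■■┃3       B       ·               ┃    
┃■■■■■┃                                ┃    
┃■■■■■┃4               R           L   ┃    
┃■■■■■┃                                ┃    
┃■■■■■┗━━━━━━━━━━━━━━━━━━━━━━━━━━━━━━━━┛    
┃■■■■■■■■■■             ┃                   
┃                       ┃                   
┗━━━━━━━━━━━━━━━━━━━━━━━┛                   
                                            
                                            
                                            


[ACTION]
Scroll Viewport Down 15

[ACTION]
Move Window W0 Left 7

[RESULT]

                                            
      ┏━━━━━━━━━━━━━━━━━━━━━━━━━━━━━━━━┓    
      ┃ CircuitBoard                   ┃    
      ┠────────────────────────────────┨    
━━━━━━┃   0 1 2 3 4 5 6                ┃    
weeper┃0  [.]                          ┃    
──────┃                                ┃    
■■■■  ┃1                               ┃    
■■■■  ┃                                ┃    
■■■■  ┃2               ·               ┃    
■■■■  ┃                │               ┃    
■■■■  ┃3       B       ·               ┃    
■■■■  ┃                                ┃    
■■■■  ┃4               R           L   ┃    
■■■■  ┃                                ┃    
■■■■  ┗━━━━━━━━━━━━━━━━━━━━━━━━━━━━━━━━┛    
■■■■             ┃                          
                 ┃                          
━━━━━━━━━━━━━━━━━┛                          
                                            
                                            
                                            


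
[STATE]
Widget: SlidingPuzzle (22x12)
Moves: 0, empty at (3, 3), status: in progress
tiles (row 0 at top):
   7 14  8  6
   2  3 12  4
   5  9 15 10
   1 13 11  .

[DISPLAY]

┌────┬────┬────┬────┐ 
│  7 │ 14 │  8 │  6 │ 
├────┼────┼────┼────┤ 
│  2 │  3 │ 12 │  4 │ 
├────┼────┼────┼────┤ 
│  5 │  9 │ 15 │ 10 │ 
├────┼────┼────┼────┤ 
│  1 │ 13 │ 11 │    │ 
└────┴────┴────┴────┘ 
Moves: 0              
                      
                      


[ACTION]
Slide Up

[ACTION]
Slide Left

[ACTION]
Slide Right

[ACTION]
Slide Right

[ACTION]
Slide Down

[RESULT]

┌────┬────┬────┬────┐ 
│  7 │ 14 │  8 │  6 │ 
├────┼────┼────┼────┤ 
│  2 │  3 │ 12 │  4 │ 
├────┼────┼────┼────┤ 
│  5 │    │ 15 │ 10 │ 
├────┼────┼────┼────┤ 
│  1 │  9 │ 13 │ 11 │ 
└────┴────┴────┴────┘ 
Moves: 3              
                      
                      


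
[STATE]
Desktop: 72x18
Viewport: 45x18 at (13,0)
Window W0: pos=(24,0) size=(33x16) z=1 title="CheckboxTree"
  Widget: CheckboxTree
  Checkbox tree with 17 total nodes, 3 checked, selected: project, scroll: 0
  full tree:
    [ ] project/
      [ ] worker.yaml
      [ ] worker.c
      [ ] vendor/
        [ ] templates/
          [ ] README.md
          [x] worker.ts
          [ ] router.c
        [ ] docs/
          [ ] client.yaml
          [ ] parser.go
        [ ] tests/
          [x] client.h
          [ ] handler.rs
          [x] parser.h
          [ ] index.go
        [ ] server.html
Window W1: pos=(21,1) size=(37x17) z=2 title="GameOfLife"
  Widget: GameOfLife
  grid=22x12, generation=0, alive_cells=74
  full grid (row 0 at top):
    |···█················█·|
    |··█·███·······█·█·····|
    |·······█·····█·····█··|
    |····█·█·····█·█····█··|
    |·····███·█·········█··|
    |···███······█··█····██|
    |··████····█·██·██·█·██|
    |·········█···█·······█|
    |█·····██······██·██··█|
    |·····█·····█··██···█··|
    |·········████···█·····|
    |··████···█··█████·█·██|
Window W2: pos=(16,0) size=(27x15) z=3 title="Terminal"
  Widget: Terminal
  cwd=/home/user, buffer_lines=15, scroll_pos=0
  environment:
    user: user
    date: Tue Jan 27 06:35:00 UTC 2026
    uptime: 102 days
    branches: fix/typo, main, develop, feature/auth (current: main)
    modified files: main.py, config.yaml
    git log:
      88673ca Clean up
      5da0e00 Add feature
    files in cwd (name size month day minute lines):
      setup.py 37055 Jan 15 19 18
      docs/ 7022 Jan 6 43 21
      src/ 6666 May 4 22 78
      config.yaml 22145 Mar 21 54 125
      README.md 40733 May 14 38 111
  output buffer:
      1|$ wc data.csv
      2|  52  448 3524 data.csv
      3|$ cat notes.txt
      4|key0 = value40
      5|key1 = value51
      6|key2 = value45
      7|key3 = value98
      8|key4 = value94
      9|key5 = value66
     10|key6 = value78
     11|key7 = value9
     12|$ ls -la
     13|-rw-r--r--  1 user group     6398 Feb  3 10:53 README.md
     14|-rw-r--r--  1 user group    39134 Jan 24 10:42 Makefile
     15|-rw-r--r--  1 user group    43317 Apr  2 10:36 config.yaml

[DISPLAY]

   ┏━━━━━━━━━━━━━━━━━━━━━━━━━┓━━━━━━━━━━━━━┓ 
   ┃ Terminal                ┃━━━━━━━━━━━━━━┓
   ┠─────────────────────────┨              ┃
   ┃$ wc data.csv            ┃──────────────┨
   ┃  52  448 3524 data.csv  ┃              ┃
   ┃$ cat notes.txt          ┃·             ┃
   ┃key0 = value40           ┃·             ┃
   ┃key1 = value51           ┃·             ┃
   ┃key2 = value45           ┃·             ┃
   ┃key3 = value98           ┃·             ┃
   ┃key4 = value94           ┃█             ┃
   ┃key5 = value66           ┃█             ┃
   ┃key6 = value78           ┃█             ┃
   ┃key7 = value9            ┃█             ┃
   ┗━━━━━━━━━━━━━━━━━━━━━━━━━┛·             ┃
        ┃·········████···█·····             ┃
        ┃··████···█··█████·█·██             ┃
        ┗━━━━━━━━━━━━━━━━━━━━━━━━━━━━━━━━━━━┛


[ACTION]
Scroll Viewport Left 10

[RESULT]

             ┏━━━━━━━━━━━━━━━━━━━━━━━━━┓━━━━━
             ┃ Terminal                ┃━━━━━
             ┠─────────────────────────┨     
             ┃$ wc data.csv            ┃─────
             ┃  52  448 3524 data.csv  ┃     
             ┃$ cat notes.txt          ┃·    
             ┃key0 = value40           ┃·    
             ┃key1 = value51           ┃·    
             ┃key2 = value45           ┃·    
             ┃key3 = value98           ┃·    
             ┃key4 = value94           ┃█    
             ┃key5 = value66           ┃█    
             ┃key6 = value78           ┃█    
             ┃key7 = value9            ┃█    
             ┗━━━━━━━━━━━━━━━━━━━━━━━━━┛·    
                  ┃·········████···█·····    
                  ┃··████···█··█████·█·██    
                  ┗━━━━━━━━━━━━━━━━━━━━━━━━━━


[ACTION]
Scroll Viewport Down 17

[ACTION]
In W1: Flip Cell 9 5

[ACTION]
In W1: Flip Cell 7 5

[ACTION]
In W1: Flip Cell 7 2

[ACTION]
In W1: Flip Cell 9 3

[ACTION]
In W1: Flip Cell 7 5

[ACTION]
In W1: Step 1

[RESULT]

             ┏━━━━━━━━━━━━━━━━━━━━━━━━━┓━━━━━
             ┃ Terminal                ┃━━━━━
             ┠─────────────────────────┨     
             ┃$ wc data.csv            ┃─────
             ┃  52  448 3524 data.csv  ┃     
             ┃$ cat notes.txt          ┃·    
             ┃key0 = value40           ┃·    
             ┃key1 = value51           ┃·    
             ┃key2 = value45           ┃·    
             ┃key3 = value98           ┃·    
             ┃key4 = value94           ┃█    
             ┃key5 = value66           ┃·    
             ┃key6 = value78           ┃█    
             ┃key7 = value9            ┃·    
             ┗━━━━━━━━━━━━━━━━━━━━━━━━━┛·    
                  ┃··█······█······██·██·    
                  ┃···██····█··██████····    
                  ┗━━━━━━━━━━━━━━━━━━━━━━━━━━
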